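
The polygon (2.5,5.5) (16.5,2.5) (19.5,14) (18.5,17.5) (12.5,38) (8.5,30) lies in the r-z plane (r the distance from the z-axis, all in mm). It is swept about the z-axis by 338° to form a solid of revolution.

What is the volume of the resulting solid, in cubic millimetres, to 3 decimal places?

Volume = 23472.968 mm³

Profile (r,z), 6 vertices: (2.5,5.5) (16.5,2.5) (19.5,14) (18.5,17.5) (12.5,38) (8.5,30)
edge 0: (2.5,5.5)→(16.5,2.5)  cross = 2.5·2.5 − 16.5·5.5 = -84.5000; (r_i+r_j)·cross = 19·-84.5000 = -1605.5000
edge 1: (16.5,2.5)→(19.5,14)  cross = 16.5·14 − 19.5·2.5 = 182.2500; (r_i+r_j)·cross = 36·182.2500 = 6561.0000
edge 2: (19.5,14)→(18.5,17.5)  cross = 19.5·17.5 − 18.5·14 = 82.2500; (r_i+r_j)·cross = 38·82.2500 = 3125.5000
edge 3: (18.5,17.5)→(12.5,38)  cross = 18.5·38 − 12.5·17.5 = 484.2500; (r_i+r_j)·cross = 31·484.2500 = 15011.7500
edge 4: (12.5,38)→(8.5,30)  cross = 12.5·30 − 8.5·38 = 52.0000; (r_i+r_j)·cross = 21·52.0000 = 1092.0000
edge 5: (8.5,30)→(2.5,5.5)  cross = 8.5·5.5 − 2.5·30 = -28.2500; (r_i+r_j)·cross = 11·-28.2500 = -310.7500
Σcross = 688.0000 → A = |Σcross|/2 = 344.0000 mm²
Σ(r_i+r_j)·cross = 23874.0000 → first moment M = |Σ|/6 = 3979.0000
R_c = M/A = 3979.0000/344.0000 = 11.5669 mm
θ = 338° = 5.899213 rad
V = θ·R_c·A = 5.899213·11.5669·344.0000 = 23472.968 mm³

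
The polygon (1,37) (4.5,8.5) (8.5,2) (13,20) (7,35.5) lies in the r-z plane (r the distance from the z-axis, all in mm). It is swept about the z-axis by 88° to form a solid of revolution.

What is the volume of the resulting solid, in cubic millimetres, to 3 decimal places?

Volume = 2463.247 mm³

Profile (r,z), 5 vertices: (1,37) (4.5,8.5) (8.5,2) (13,20) (7,35.5)
edge 0: (1,37)→(4.5,8.5)  cross = 1·8.5 − 4.5·37 = -158.0000; (r_i+r_j)·cross = 5.5·-158.0000 = -869.0000
edge 1: (4.5,8.5)→(8.5,2)  cross = 4.5·2 − 8.5·8.5 = -63.2500; (r_i+r_j)·cross = 13·-63.2500 = -822.2500
edge 2: (8.5,2)→(13,20)  cross = 8.5·20 − 13·2 = 144.0000; (r_i+r_j)·cross = 21.5·144.0000 = 3096.0000
edge 3: (13,20)→(7,35.5)  cross = 13·35.5 − 7·20 = 321.5000; (r_i+r_j)·cross = 20·321.5000 = 6430.0000
edge 4: (7,35.5)→(1,37)  cross = 7·37 − 1·35.5 = 223.5000; (r_i+r_j)·cross = 8·223.5000 = 1788.0000
Σcross = 467.7500 → A = |Σcross|/2 = 233.8750 mm²
Σ(r_i+r_j)·cross = 9622.7500 → first moment M = |Σ|/6 = 1603.7917
R_c = M/A = 1603.7917/233.8750 = 6.8575 mm
θ = 88° = 1.535890 rad
V = θ·R_c·A = 1.535890·6.8575·233.8750 = 2463.247 mm³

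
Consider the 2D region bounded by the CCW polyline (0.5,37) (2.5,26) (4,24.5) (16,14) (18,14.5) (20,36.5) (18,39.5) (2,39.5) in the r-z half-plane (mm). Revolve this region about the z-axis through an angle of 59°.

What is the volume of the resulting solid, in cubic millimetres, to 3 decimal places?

Volume = 4094.821 mm³

Profile (r,z), 8 vertices: (0.5,37) (2.5,26) (4,24.5) (16,14) (18,14.5) (20,36.5) (18,39.5) (2,39.5)
edge 0: (0.5,37)→(2.5,26)  cross = 0.5·26 − 2.5·37 = -79.5000; (r_i+r_j)·cross = 3·-79.5000 = -238.5000
edge 1: (2.5,26)→(4,24.5)  cross = 2.5·24.5 − 4·26 = -42.7500; (r_i+r_j)·cross = 6.5·-42.7500 = -277.8750
edge 2: (4,24.5)→(16,14)  cross = 4·14 − 16·24.5 = -336.0000; (r_i+r_j)·cross = 20·-336.0000 = -6720.0000
edge 3: (16,14)→(18,14.5)  cross = 16·14.5 − 18·14 = -20.0000; (r_i+r_j)·cross = 34·-20.0000 = -680.0000
edge 4: (18,14.5)→(20,36.5)  cross = 18·36.5 − 20·14.5 = 367.0000; (r_i+r_j)·cross = 38·367.0000 = 13946.0000
edge 5: (20,36.5)→(18,39.5)  cross = 20·39.5 − 18·36.5 = 133.0000; (r_i+r_j)·cross = 38·133.0000 = 5054.0000
edge 6: (18,39.5)→(2,39.5)  cross = 18·39.5 − 2·39.5 = 632.0000; (r_i+r_j)·cross = 20·632.0000 = 12640.0000
edge 7: (2,39.5)→(0.5,37)  cross = 2·37 − 0.5·39.5 = 54.2500; (r_i+r_j)·cross = 2.5·54.2500 = 135.6250
Σcross = 708.0000 → A = |Σcross|/2 = 354.0000 mm²
Σ(r_i+r_j)·cross = 23859.2500 → first moment M = |Σ|/6 = 3976.5417
R_c = M/A = 3976.5417/354.0000 = 11.2332 mm
θ = 59° = 1.029744 rad
V = θ·R_c·A = 1.029744·11.2332·354.0000 = 4094.821 mm³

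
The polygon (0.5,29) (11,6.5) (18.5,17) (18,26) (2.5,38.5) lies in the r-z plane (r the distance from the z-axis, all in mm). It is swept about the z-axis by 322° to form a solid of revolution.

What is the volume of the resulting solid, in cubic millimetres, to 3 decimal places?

Volume = 16634.380 mm³

Profile (r,z), 5 vertices: (0.5,29) (11,6.5) (18.5,17) (18,26) (2.5,38.5)
edge 0: (0.5,29)→(11,6.5)  cross = 0.5·6.5 − 11·29 = -315.7500; (r_i+r_j)·cross = 11.5·-315.7500 = -3631.1250
edge 1: (11,6.5)→(18.5,17)  cross = 11·17 − 18.5·6.5 = 66.7500; (r_i+r_j)·cross = 29.5·66.7500 = 1969.1250
edge 2: (18.5,17)→(18,26)  cross = 18.5·26 − 18·17 = 175.0000; (r_i+r_j)·cross = 36.5·175.0000 = 6387.5000
edge 3: (18,26)→(2.5,38.5)  cross = 18·38.5 − 2.5·26 = 628.0000; (r_i+r_j)·cross = 20.5·628.0000 = 12874.0000
edge 4: (2.5,38.5)→(0.5,29)  cross = 2.5·29 − 0.5·38.5 = 53.2500; (r_i+r_j)·cross = 3·53.2500 = 159.7500
Σcross = 607.2500 → A = |Σcross|/2 = 303.6250 mm²
Σ(r_i+r_j)·cross = 17759.2500 → first moment M = |Σ|/6 = 2959.8750
R_c = M/A = 2959.8750/303.6250 = 9.7485 mm
θ = 322° = 5.619960 rad
V = θ·R_c·A = 5.619960·9.7485·303.6250 = 16634.380 mm³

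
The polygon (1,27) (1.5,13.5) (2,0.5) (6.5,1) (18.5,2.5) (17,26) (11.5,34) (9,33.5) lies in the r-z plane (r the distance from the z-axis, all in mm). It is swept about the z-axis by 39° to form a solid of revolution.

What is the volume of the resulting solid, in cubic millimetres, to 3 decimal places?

Volume = 3064.372 mm³

Profile (r,z), 8 vertices: (1,27) (1.5,13.5) (2,0.5) (6.5,1) (18.5,2.5) (17,26) (11.5,34) (9,33.5)
edge 0: (1,27)→(1.5,13.5)  cross = 1·13.5 − 1.5·27 = -27.0000; (r_i+r_j)·cross = 2.5·-27.0000 = -67.5000
edge 1: (1.5,13.5)→(2,0.5)  cross = 1.5·0.5 − 2·13.5 = -26.2500; (r_i+r_j)·cross = 3.5·-26.2500 = -91.8750
edge 2: (2,0.5)→(6.5,1)  cross = 2·1 − 6.5·0.5 = -1.2500; (r_i+r_j)·cross = 8.5·-1.2500 = -10.6250
edge 3: (6.5,1)→(18.5,2.5)  cross = 6.5·2.5 − 18.5·1 = -2.2500; (r_i+r_j)·cross = 25·-2.2500 = -56.2500
edge 4: (18.5,2.5)→(17,26)  cross = 18.5·26 − 17·2.5 = 438.5000; (r_i+r_j)·cross = 35.5·438.5000 = 15566.7500
edge 5: (17,26)→(11.5,34)  cross = 17·34 − 11.5·26 = 279.0000; (r_i+r_j)·cross = 28.5·279.0000 = 7951.5000
edge 6: (11.5,34)→(9,33.5)  cross = 11.5·33.5 − 9·34 = 79.2500; (r_i+r_j)·cross = 20.5·79.2500 = 1624.6250
edge 7: (9,33.5)→(1,27)  cross = 9·27 − 1·33.5 = 209.5000; (r_i+r_j)·cross = 10·209.5000 = 2095.0000
Σcross = 949.5000 → A = |Σcross|/2 = 474.7500 mm²
Σ(r_i+r_j)·cross = 27011.6250 → first moment M = |Σ|/6 = 4501.9375
R_c = M/A = 4501.9375/474.7500 = 9.4828 mm
θ = 39° = 0.680678 rad
V = θ·R_c·A = 0.680678·9.4828·474.7500 = 3064.372 mm³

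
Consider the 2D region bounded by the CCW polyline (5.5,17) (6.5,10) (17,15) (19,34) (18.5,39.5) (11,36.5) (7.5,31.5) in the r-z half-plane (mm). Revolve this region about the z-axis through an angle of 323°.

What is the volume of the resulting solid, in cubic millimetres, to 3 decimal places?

Volume = 19343.610 mm³

Profile (r,z), 7 vertices: (5.5,17) (6.5,10) (17,15) (19,34) (18.5,39.5) (11,36.5) (7.5,31.5)
edge 0: (5.5,17)→(6.5,10)  cross = 5.5·10 − 6.5·17 = -55.5000; (r_i+r_j)·cross = 12·-55.5000 = -666.0000
edge 1: (6.5,10)→(17,15)  cross = 6.5·15 − 17·10 = -72.5000; (r_i+r_j)·cross = 23.5·-72.5000 = -1703.7500
edge 2: (17,15)→(19,34)  cross = 17·34 − 19·15 = 293.0000; (r_i+r_j)·cross = 36·293.0000 = 10548.0000
edge 3: (19,34)→(18.5,39.5)  cross = 19·39.5 − 18.5·34 = 121.5000; (r_i+r_j)·cross = 37.5·121.5000 = 4556.2500
edge 4: (18.5,39.5)→(11,36.5)  cross = 18.5·36.5 − 11·39.5 = 240.7500; (r_i+r_j)·cross = 29.5·240.7500 = 7102.1250
edge 5: (11,36.5)→(7.5,31.5)  cross = 11·31.5 − 7.5·36.5 = 72.7500; (r_i+r_j)·cross = 18.5·72.7500 = 1345.8750
edge 6: (7.5,31.5)→(5.5,17)  cross = 7.5·17 − 5.5·31.5 = -45.7500; (r_i+r_j)·cross = 13·-45.7500 = -594.7500
Σcross = 554.2500 → A = |Σcross|/2 = 277.1250 mm²
Σ(r_i+r_j)·cross = 20587.7500 → first moment M = |Σ|/6 = 3431.2917
R_c = M/A = 3431.2917/277.1250 = 12.3817 mm
θ = 323° = 5.637413 rad
V = θ·R_c·A = 5.637413·12.3817·277.1250 = 19343.610 mm³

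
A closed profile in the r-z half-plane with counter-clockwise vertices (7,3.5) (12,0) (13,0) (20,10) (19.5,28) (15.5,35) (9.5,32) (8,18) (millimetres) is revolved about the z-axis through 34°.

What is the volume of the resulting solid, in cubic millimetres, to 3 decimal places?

Profile (r,z), 8 vertices: (7,3.5) (12,0) (13,0) (20,10) (19.5,28) (15.5,35) (9.5,32) (8,18)
edge 0: (7,3.5)→(12,0)  cross = 7·0 − 12·3.5 = -42.0000; (r_i+r_j)·cross = 19·-42.0000 = -798.0000
edge 1: (12,0)→(13,0)  cross = 12·0 − 13·0 = 0.0000; (r_i+r_j)·cross = 25·0.0000 = 0.0000
edge 2: (13,0)→(20,10)  cross = 13·10 − 20·0 = 130.0000; (r_i+r_j)·cross = 33·130.0000 = 4290.0000
edge 3: (20,10)→(19.5,28)  cross = 20·28 − 19.5·10 = 365.0000; (r_i+r_j)·cross = 39.5·365.0000 = 14417.5000
edge 4: (19.5,28)→(15.5,35)  cross = 19.5·35 − 15.5·28 = 248.5000; (r_i+r_j)·cross = 35·248.5000 = 8697.5000
edge 5: (15.5,35)→(9.5,32)  cross = 15.5·32 − 9.5·35 = 163.5000; (r_i+r_j)·cross = 25·163.5000 = 4087.5000
edge 6: (9.5,32)→(8,18)  cross = 9.5·18 − 8·32 = -85.0000; (r_i+r_j)·cross = 17.5·-85.0000 = -1487.5000
edge 7: (8,18)→(7,3.5)  cross = 8·3.5 − 7·18 = -98.0000; (r_i+r_j)·cross = 15·-98.0000 = -1470.0000
Σcross = 682.0000 → A = |Σcross|/2 = 341.0000 mm²
Σ(r_i+r_j)·cross = 27737.0000 → first moment M = |Σ|/6 = 4622.8333
R_c = M/A = 4622.8333/341.0000 = 13.5567 mm
θ = 34° = 0.593412 rad
V = θ·R_c·A = 0.593412·13.5567·341.0000 = 2743.245 mm³

Volume = 2743.245 mm³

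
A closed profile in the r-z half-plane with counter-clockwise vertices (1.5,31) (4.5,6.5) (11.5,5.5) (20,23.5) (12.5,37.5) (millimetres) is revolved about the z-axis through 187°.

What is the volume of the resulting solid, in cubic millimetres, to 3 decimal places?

Volume = 12475.744 mm³

Profile (r,z), 5 vertices: (1.5,31) (4.5,6.5) (11.5,5.5) (20,23.5) (12.5,37.5)
edge 0: (1.5,31)→(4.5,6.5)  cross = 1.5·6.5 − 4.5·31 = -129.7500; (r_i+r_j)·cross = 6·-129.7500 = -778.5000
edge 1: (4.5,6.5)→(11.5,5.5)  cross = 4.5·5.5 − 11.5·6.5 = -50.0000; (r_i+r_j)·cross = 16·-50.0000 = -800.0000
edge 2: (11.5,5.5)→(20,23.5)  cross = 11.5·23.5 − 20·5.5 = 160.2500; (r_i+r_j)·cross = 31.5·160.2500 = 5047.8750
edge 3: (20,23.5)→(12.5,37.5)  cross = 20·37.5 − 12.5·23.5 = 456.2500; (r_i+r_j)·cross = 32.5·456.2500 = 14828.1250
edge 4: (12.5,37.5)→(1.5,31)  cross = 12.5·31 − 1.5·37.5 = 331.2500; (r_i+r_j)·cross = 14·331.2500 = 4637.5000
Σcross = 768.0000 → A = |Σcross|/2 = 384.0000 mm²
Σ(r_i+r_j)·cross = 22935.0000 → first moment M = |Σ|/6 = 3822.5000
R_c = M/A = 3822.5000/384.0000 = 9.9544 mm
θ = 187° = 3.263766 rad
V = θ·R_c·A = 3.263766·9.9544·384.0000 = 12475.744 mm³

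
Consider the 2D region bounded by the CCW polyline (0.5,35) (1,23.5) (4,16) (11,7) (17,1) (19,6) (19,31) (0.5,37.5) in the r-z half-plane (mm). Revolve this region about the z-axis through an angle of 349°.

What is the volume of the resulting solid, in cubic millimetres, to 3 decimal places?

Profile (r,z), 8 vertices: (0.5,35) (1,23.5) (4,16) (11,7) (17,1) (19,6) (19,31) (0.5,37.5)
edge 0: (0.5,35)→(1,23.5)  cross = 0.5·23.5 − 1·35 = -23.2500; (r_i+r_j)·cross = 1.5·-23.2500 = -34.8750
edge 1: (1,23.5)→(4,16)  cross = 1·16 − 4·23.5 = -78.0000; (r_i+r_j)·cross = 5·-78.0000 = -390.0000
edge 2: (4,16)→(11,7)  cross = 4·7 − 11·16 = -148.0000; (r_i+r_j)·cross = 15·-148.0000 = -2220.0000
edge 3: (11,7)→(17,1)  cross = 11·1 − 17·7 = -108.0000; (r_i+r_j)·cross = 28·-108.0000 = -3024.0000
edge 4: (17,1)→(19,6)  cross = 17·6 − 19·1 = 83.0000; (r_i+r_j)·cross = 36·83.0000 = 2988.0000
edge 5: (19,6)→(19,31)  cross = 19·31 − 19·6 = 475.0000; (r_i+r_j)·cross = 38·475.0000 = 18050.0000
edge 6: (19,31)→(0.5,37.5)  cross = 19·37.5 − 0.5·31 = 697.0000; (r_i+r_j)·cross = 19.5·697.0000 = 13591.5000
edge 7: (0.5,37.5)→(0.5,35)  cross = 0.5·35 − 0.5·37.5 = -1.2500; (r_i+r_j)·cross = 1·-1.2500 = -1.2500
Σcross = 896.5000 → A = |Σcross|/2 = 448.2500 mm²
Σ(r_i+r_j)·cross = 28959.3750 → first moment M = |Σ|/6 = 4826.5625
R_c = M/A = 4826.5625/448.2500 = 10.7676 mm
θ = 349° = 6.091199 rad
V = θ·R_c·A = 6.091199·10.7676·448.2500 = 29399.553 mm³

Volume = 29399.553 mm³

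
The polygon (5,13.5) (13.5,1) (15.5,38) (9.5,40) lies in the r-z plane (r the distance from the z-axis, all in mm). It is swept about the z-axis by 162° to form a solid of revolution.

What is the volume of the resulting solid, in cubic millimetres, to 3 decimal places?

Volume = 7814.555 mm³

Profile (r,z), 4 vertices: (5,13.5) (13.5,1) (15.5,38) (9.5,40)
edge 0: (5,13.5)→(13.5,1)  cross = 5·1 − 13.5·13.5 = -177.2500; (r_i+r_j)·cross = 18.5·-177.2500 = -3279.1250
edge 1: (13.5,1)→(15.5,38)  cross = 13.5·38 − 15.5·1 = 497.5000; (r_i+r_j)·cross = 29·497.5000 = 14427.5000
edge 2: (15.5,38)→(9.5,40)  cross = 15.5·40 − 9.5·38 = 259.0000; (r_i+r_j)·cross = 25·259.0000 = 6475.0000
edge 3: (9.5,40)→(5,13.5)  cross = 9.5·13.5 − 5·40 = -71.7500; (r_i+r_j)·cross = 14.5·-71.7500 = -1040.3750
Σcross = 507.5000 → A = |Σcross|/2 = 253.7500 mm²
Σ(r_i+r_j)·cross = 16583.0000 → first moment M = |Σ|/6 = 2763.8333
R_c = M/A = 2763.8333/253.7500 = 10.8920 mm
θ = 162° = 2.827433 rad
V = θ·R_c·A = 2.827433·10.8920·253.7500 = 7814.555 mm³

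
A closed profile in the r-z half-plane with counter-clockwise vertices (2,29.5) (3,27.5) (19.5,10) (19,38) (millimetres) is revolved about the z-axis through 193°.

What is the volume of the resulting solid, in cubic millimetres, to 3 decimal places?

Volume = 11132.774 mm³

Profile (r,z), 4 vertices: (2,29.5) (3,27.5) (19.5,10) (19,38)
edge 0: (2,29.5)→(3,27.5)  cross = 2·27.5 − 3·29.5 = -33.5000; (r_i+r_j)·cross = 5·-33.5000 = -167.5000
edge 1: (3,27.5)→(19.5,10)  cross = 3·10 − 19.5·27.5 = -506.2500; (r_i+r_j)·cross = 22.5·-506.2500 = -11390.6250
edge 2: (19.5,10)→(19,38)  cross = 19.5·38 − 19·10 = 551.0000; (r_i+r_j)·cross = 38.5·551.0000 = 21213.5000
edge 3: (19,38)→(2,29.5)  cross = 19·29.5 − 2·38 = 484.5000; (r_i+r_j)·cross = 21·484.5000 = 10174.5000
Σcross = 495.7500 → A = |Σcross|/2 = 247.8750 mm²
Σ(r_i+r_j)·cross = 19829.8750 → first moment M = |Σ|/6 = 3304.9792
R_c = M/A = 3304.9792/247.8750 = 13.3332 mm
θ = 193° = 3.368485 rad
V = θ·R_c·A = 3.368485·13.3332·247.8750 = 11132.774 mm³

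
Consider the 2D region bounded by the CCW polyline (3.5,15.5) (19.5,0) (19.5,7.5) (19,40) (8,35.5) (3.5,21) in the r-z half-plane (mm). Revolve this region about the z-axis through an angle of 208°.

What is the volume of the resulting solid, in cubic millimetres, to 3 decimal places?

Profile (r,z), 6 vertices: (3.5,15.5) (19.5,0) (19.5,7.5) (19,40) (8,35.5) (3.5,21)
edge 0: (3.5,15.5)→(19.5,0)  cross = 3.5·0 − 19.5·15.5 = -302.2500; (r_i+r_j)·cross = 23·-302.2500 = -6951.7500
edge 1: (19.5,0)→(19.5,7.5)  cross = 19.5·7.5 − 19.5·0 = 146.2500; (r_i+r_j)·cross = 39·146.2500 = 5703.7500
edge 2: (19.5,7.5)→(19,40)  cross = 19.5·40 − 19·7.5 = 637.5000; (r_i+r_j)·cross = 38.5·637.5000 = 24543.7500
edge 3: (19,40)→(8,35.5)  cross = 19·35.5 − 8·40 = 354.5000; (r_i+r_j)·cross = 27·354.5000 = 9571.5000
edge 4: (8,35.5)→(3.5,21)  cross = 8·21 − 3.5·35.5 = 43.7500; (r_i+r_j)·cross = 11.5·43.7500 = 503.1250
edge 5: (3.5,21)→(3.5,15.5)  cross = 3.5·15.5 − 3.5·21 = -19.2500; (r_i+r_j)·cross = 7·-19.2500 = -134.7500
Σcross = 860.5000 → A = |Σcross|/2 = 430.2500 mm²
Σ(r_i+r_j)·cross = 33235.6250 → first moment M = |Σ|/6 = 5539.2708
R_c = M/A = 5539.2708/430.2500 = 12.8745 mm
θ = 208° = 3.630285 rad
V = θ·R_c·A = 3.630285·12.8745·430.2500 = 20109.131 mm³

Volume = 20109.131 mm³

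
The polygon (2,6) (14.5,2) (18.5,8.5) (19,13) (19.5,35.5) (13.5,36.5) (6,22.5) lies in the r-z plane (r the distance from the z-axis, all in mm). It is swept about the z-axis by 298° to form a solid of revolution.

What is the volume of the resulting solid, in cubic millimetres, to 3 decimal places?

Volume = 25919.480 mm³

Profile (r,z), 7 vertices: (2,6) (14.5,2) (18.5,8.5) (19,13) (19.5,35.5) (13.5,36.5) (6,22.5)
edge 0: (2,6)→(14.5,2)  cross = 2·2 − 14.5·6 = -83.0000; (r_i+r_j)·cross = 16.5·-83.0000 = -1369.5000
edge 1: (14.5,2)→(18.5,8.5)  cross = 14.5·8.5 − 18.5·2 = 86.2500; (r_i+r_j)·cross = 33·86.2500 = 2846.2500
edge 2: (18.5,8.5)→(19,13)  cross = 18.5·13 − 19·8.5 = 79.0000; (r_i+r_j)·cross = 37.5·79.0000 = 2962.5000
edge 3: (19,13)→(19.5,35.5)  cross = 19·35.5 − 19.5·13 = 421.0000; (r_i+r_j)·cross = 38.5·421.0000 = 16208.5000
edge 4: (19.5,35.5)→(13.5,36.5)  cross = 19.5·36.5 − 13.5·35.5 = 232.5000; (r_i+r_j)·cross = 33·232.5000 = 7672.5000
edge 5: (13.5,36.5)→(6,22.5)  cross = 13.5·22.5 − 6·36.5 = 84.7500; (r_i+r_j)·cross = 19.5·84.7500 = 1652.6250
edge 6: (6,22.5)→(2,6)  cross = 6·6 − 2·22.5 = -9.0000; (r_i+r_j)·cross = 8·-9.0000 = -72.0000
Σcross = 811.5000 → A = |Σcross|/2 = 405.7500 mm²
Σ(r_i+r_j)·cross = 29900.8750 → first moment M = |Σ|/6 = 4983.4792
R_c = M/A = 4983.4792/405.7500 = 12.2821 mm
θ = 298° = 5.201081 rad
V = θ·R_c·A = 5.201081·12.2821·405.7500 = 25919.480 mm³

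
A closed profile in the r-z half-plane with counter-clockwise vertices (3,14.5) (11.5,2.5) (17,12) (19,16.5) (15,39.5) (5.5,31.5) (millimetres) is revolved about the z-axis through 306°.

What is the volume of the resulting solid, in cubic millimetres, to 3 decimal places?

Volume = 21818.459 mm³

Profile (r,z), 6 vertices: (3,14.5) (11.5,2.5) (17,12) (19,16.5) (15,39.5) (5.5,31.5)
edge 0: (3,14.5)→(11.5,2.5)  cross = 3·2.5 − 11.5·14.5 = -159.2500; (r_i+r_j)·cross = 14.5·-159.2500 = -2309.1250
edge 1: (11.5,2.5)→(17,12)  cross = 11.5·12 − 17·2.5 = 95.5000; (r_i+r_j)·cross = 28.5·95.5000 = 2721.7500
edge 2: (17,12)→(19,16.5)  cross = 17·16.5 − 19·12 = 52.5000; (r_i+r_j)·cross = 36·52.5000 = 1890.0000
edge 3: (19,16.5)→(15,39.5)  cross = 19·39.5 − 15·16.5 = 503.0000; (r_i+r_j)·cross = 34·503.0000 = 17102.0000
edge 4: (15,39.5)→(5.5,31.5)  cross = 15·31.5 − 5.5·39.5 = 255.2500; (r_i+r_j)·cross = 20.5·255.2500 = 5232.6250
edge 5: (5.5,31.5)→(3,14.5)  cross = 5.5·14.5 − 3·31.5 = -14.7500; (r_i+r_j)·cross = 8.5·-14.7500 = -125.3750
Σcross = 732.2500 → A = |Σcross|/2 = 366.1250 mm²
Σ(r_i+r_j)·cross = 24511.8750 → first moment M = |Σ|/6 = 4085.3125
R_c = M/A = 4085.3125/366.1250 = 11.1582 mm
θ = 306° = 5.340708 rad
V = θ·R_c·A = 5.340708·11.1582·366.1250 = 21818.459 mm³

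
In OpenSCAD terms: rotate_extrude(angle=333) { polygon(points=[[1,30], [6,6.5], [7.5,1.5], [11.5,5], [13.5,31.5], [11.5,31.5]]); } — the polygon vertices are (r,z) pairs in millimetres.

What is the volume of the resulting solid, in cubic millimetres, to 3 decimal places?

Profile (r,z), 6 vertices: (1,30) (6,6.5) (7.5,1.5) (11.5,5) (13.5,31.5) (11.5,31.5)
edge 0: (1,30)→(6,6.5)  cross = 1·6.5 − 6·30 = -173.5000; (r_i+r_j)·cross = 7·-173.5000 = -1214.5000
edge 1: (6,6.5)→(7.5,1.5)  cross = 6·1.5 − 7.5·6.5 = -39.7500; (r_i+r_j)·cross = 13.5·-39.7500 = -536.6250
edge 2: (7.5,1.5)→(11.5,5)  cross = 7.5·5 − 11.5·1.5 = 20.2500; (r_i+r_j)·cross = 19·20.2500 = 384.7500
edge 3: (11.5,5)→(13.5,31.5)  cross = 11.5·31.5 − 13.5·5 = 294.7500; (r_i+r_j)·cross = 25·294.7500 = 7368.7500
edge 4: (13.5,31.5)→(11.5,31.5)  cross = 13.5·31.5 − 11.5·31.5 = 63.0000; (r_i+r_j)·cross = 25·63.0000 = 1575.0000
edge 5: (11.5,31.5)→(1,30)  cross = 11.5·30 − 1·31.5 = 313.5000; (r_i+r_j)·cross = 12.5·313.5000 = 3918.7500
Σcross = 478.2500 → A = |Σcross|/2 = 239.1250 mm²
Σ(r_i+r_j)·cross = 11496.1250 → first moment M = |Σ|/6 = 1916.0208
R_c = M/A = 1916.0208/239.1250 = 8.0126 mm
θ = 333° = 5.811946 rad
V = θ·R_c·A = 5.811946·8.0126·239.1250 = 11135.810 mm³

Volume = 11135.810 mm³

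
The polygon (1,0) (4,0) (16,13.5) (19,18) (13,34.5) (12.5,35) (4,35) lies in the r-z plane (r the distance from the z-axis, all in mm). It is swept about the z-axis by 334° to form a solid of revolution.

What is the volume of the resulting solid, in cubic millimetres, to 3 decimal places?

Profile (r,z), 7 vertices: (1,0) (4,0) (16,13.5) (19,18) (13,34.5) (12.5,35) (4,35)
edge 0: (1,0)→(4,0)  cross = 1·0 − 4·0 = 0.0000; (r_i+r_j)·cross = 5·0.0000 = 0.0000
edge 1: (4,0)→(16,13.5)  cross = 4·13.5 − 16·0 = 54.0000; (r_i+r_j)·cross = 20·54.0000 = 1080.0000
edge 2: (16,13.5)→(19,18)  cross = 16·18 − 19·13.5 = 31.5000; (r_i+r_j)·cross = 35·31.5000 = 1102.5000
edge 3: (19,18)→(13,34.5)  cross = 19·34.5 − 13·18 = 421.5000; (r_i+r_j)·cross = 32·421.5000 = 13488.0000
edge 4: (13,34.5)→(12.5,35)  cross = 13·35 − 12.5·34.5 = 23.7500; (r_i+r_j)·cross = 25.5·23.7500 = 605.6250
edge 5: (12.5,35)→(4,35)  cross = 12.5·35 − 4·35 = 297.5000; (r_i+r_j)·cross = 16.5·297.5000 = 4908.7500
edge 6: (4,35)→(1,0)  cross = 4·0 − 1·35 = -35.0000; (r_i+r_j)·cross = 5·-35.0000 = -175.0000
Σcross = 793.2500 → A = |Σcross|/2 = 396.6250 mm²
Σ(r_i+r_j)·cross = 21009.8750 → first moment M = |Σ|/6 = 3501.6458
R_c = M/A = 3501.6458/396.6250 = 8.8286 mm
θ = 334° = 5.829400 rad
V = θ·R_c·A = 5.829400·8.8286·396.6250 = 20412.493 mm³

Volume = 20412.493 mm³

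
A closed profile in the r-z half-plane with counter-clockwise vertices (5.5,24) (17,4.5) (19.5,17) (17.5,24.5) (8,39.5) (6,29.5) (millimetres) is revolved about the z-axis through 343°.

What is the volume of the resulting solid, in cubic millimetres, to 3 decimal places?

Profile (r,z), 6 vertices: (5.5,24) (17,4.5) (19.5,17) (17.5,24.5) (8,39.5) (6,29.5)
edge 0: (5.5,24)→(17,4.5)  cross = 5.5·4.5 − 17·24 = -383.2500; (r_i+r_j)·cross = 22.5·-383.2500 = -8623.1250
edge 1: (17,4.5)→(19.5,17)  cross = 17·17 − 19.5·4.5 = 201.2500; (r_i+r_j)·cross = 36.5·201.2500 = 7345.6250
edge 2: (19.5,17)→(17.5,24.5)  cross = 19.5·24.5 − 17.5·17 = 180.2500; (r_i+r_j)·cross = 37·180.2500 = 6669.2500
edge 3: (17.5,24.5)→(8,39.5)  cross = 17.5·39.5 − 8·24.5 = 495.2500; (r_i+r_j)·cross = 25.5·495.2500 = 12628.8750
edge 4: (8,39.5)→(6,29.5)  cross = 8·29.5 − 6·39.5 = -1.0000; (r_i+r_j)·cross = 14·-1.0000 = -14.0000
edge 5: (6,29.5)→(5.5,24)  cross = 6·24 − 5.5·29.5 = -18.2500; (r_i+r_j)·cross = 11.5·-18.2500 = -209.8750
Σcross = 474.2500 → A = |Σcross|/2 = 237.1250 mm²
Σ(r_i+r_j)·cross = 17796.7500 → first moment M = |Σ|/6 = 2966.1250
R_c = M/A = 2966.1250/237.1250 = 12.5087 mm
θ = 343° = 5.986479 rad
V = θ·R_c·A = 5.986479·12.5087·237.1250 = 17756.646 mm³

Volume = 17756.646 mm³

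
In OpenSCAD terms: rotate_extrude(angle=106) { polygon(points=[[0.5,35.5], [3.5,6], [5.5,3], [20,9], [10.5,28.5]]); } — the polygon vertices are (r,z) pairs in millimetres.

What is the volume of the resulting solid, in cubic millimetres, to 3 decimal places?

Volume = 5393.201 mm³

Profile (r,z), 5 vertices: (0.5,35.5) (3.5,6) (5.5,3) (20,9) (10.5,28.5)
edge 0: (0.5,35.5)→(3.5,6)  cross = 0.5·6 − 3.5·35.5 = -121.2500; (r_i+r_j)·cross = 4·-121.2500 = -485.0000
edge 1: (3.5,6)→(5.5,3)  cross = 3.5·3 − 5.5·6 = -22.5000; (r_i+r_j)·cross = 9·-22.5000 = -202.5000
edge 2: (5.5,3)→(20,9)  cross = 5.5·9 − 20·3 = -10.5000; (r_i+r_j)·cross = 25.5·-10.5000 = -267.7500
edge 3: (20,9)→(10.5,28.5)  cross = 20·28.5 − 10.5·9 = 475.5000; (r_i+r_j)·cross = 30.5·475.5000 = 14502.7500
edge 4: (10.5,28.5)→(0.5,35.5)  cross = 10.5·35.5 − 0.5·28.5 = 358.5000; (r_i+r_j)·cross = 11·358.5000 = 3943.5000
Σcross = 679.7500 → A = |Σcross|/2 = 339.8750 mm²
Σ(r_i+r_j)·cross = 17491.0000 → first moment M = |Σ|/6 = 2915.1667
R_c = M/A = 2915.1667/339.8750 = 8.5772 mm
θ = 106° = 1.850049 rad
V = θ·R_c·A = 1.850049·8.5772·339.8750 = 5393.201 mm³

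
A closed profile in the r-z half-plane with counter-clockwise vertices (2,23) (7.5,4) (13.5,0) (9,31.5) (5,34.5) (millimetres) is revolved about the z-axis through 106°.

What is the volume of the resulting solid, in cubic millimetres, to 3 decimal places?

Volume = 2878.484 mm³

Profile (r,z), 5 vertices: (2,23) (7.5,4) (13.5,0) (9,31.5) (5,34.5)
edge 0: (2,23)→(7.5,4)  cross = 2·4 − 7.5·23 = -164.5000; (r_i+r_j)·cross = 9.5·-164.5000 = -1562.7500
edge 1: (7.5,4)→(13.5,0)  cross = 7.5·0 − 13.5·4 = -54.0000; (r_i+r_j)·cross = 21·-54.0000 = -1134.0000
edge 2: (13.5,0)→(9,31.5)  cross = 13.5·31.5 − 9·0 = 425.2500; (r_i+r_j)·cross = 22.5·425.2500 = 9568.1250
edge 3: (9,31.5)→(5,34.5)  cross = 9·34.5 − 5·31.5 = 153.0000; (r_i+r_j)·cross = 14·153.0000 = 2142.0000
edge 4: (5,34.5)→(2,23)  cross = 5·23 − 2·34.5 = 46.0000; (r_i+r_j)·cross = 7·46.0000 = 322.0000
Σcross = 405.7500 → A = |Σcross|/2 = 202.8750 mm²
Σ(r_i+r_j)·cross = 9335.3750 → first moment M = |Σ|/6 = 1555.8958
R_c = M/A = 1555.8958/202.8750 = 7.6692 mm
θ = 106° = 1.850049 rad
V = θ·R_c·A = 1.850049·7.6692·202.8750 = 2878.484 mm³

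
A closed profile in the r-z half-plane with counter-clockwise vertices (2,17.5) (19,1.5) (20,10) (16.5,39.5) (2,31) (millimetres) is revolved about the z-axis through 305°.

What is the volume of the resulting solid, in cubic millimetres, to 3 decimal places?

Profile (r,z), 5 vertices: (2,17.5) (19,1.5) (20,10) (16.5,39.5) (2,31)
edge 0: (2,17.5)→(19,1.5)  cross = 2·1.5 − 19·17.5 = -329.5000; (r_i+r_j)·cross = 21·-329.5000 = -6919.5000
edge 1: (19,1.5)→(20,10)  cross = 19·10 − 20·1.5 = 160.0000; (r_i+r_j)·cross = 39·160.0000 = 6240.0000
edge 2: (20,10)→(16.5,39.5)  cross = 20·39.5 − 16.5·10 = 625.0000; (r_i+r_j)·cross = 36.5·625.0000 = 22812.5000
edge 3: (16.5,39.5)→(2,31)  cross = 16.5·31 − 2·39.5 = 432.5000; (r_i+r_j)·cross = 18.5·432.5000 = 8001.2500
edge 4: (2,31)→(2,17.5)  cross = 2·17.5 − 2·31 = -27.0000; (r_i+r_j)·cross = 4·-27.0000 = -108.0000
Σcross = 861.0000 → A = |Σcross|/2 = 430.5000 mm²
Σ(r_i+r_j)·cross = 30026.2500 → first moment M = |Σ|/6 = 5004.3750
R_c = M/A = 5004.3750/430.5000 = 11.6246 mm
θ = 305° = 5.323254 rad
V = θ·R_c·A = 5.323254·11.6246·430.5000 = 26639.560 mm³

Volume = 26639.560 mm³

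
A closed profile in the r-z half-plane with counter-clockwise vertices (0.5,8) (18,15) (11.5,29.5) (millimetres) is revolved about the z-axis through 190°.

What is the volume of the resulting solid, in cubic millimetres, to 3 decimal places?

Volume = 4961.753 mm³

Profile (r,z), 3 vertices: (0.5,8) (18,15) (11.5,29.5)
edge 0: (0.5,8)→(18,15)  cross = 0.5·15 − 18·8 = -136.5000; (r_i+r_j)·cross = 18.5·-136.5000 = -2525.2500
edge 1: (18,15)→(11.5,29.5)  cross = 18·29.5 − 11.5·15 = 358.5000; (r_i+r_j)·cross = 29.5·358.5000 = 10575.7500
edge 2: (11.5,29.5)→(0.5,8)  cross = 11.5·8 − 0.5·29.5 = 77.2500; (r_i+r_j)·cross = 12·77.2500 = 927.0000
Σcross = 299.2500 → A = |Σcross|/2 = 149.6250 mm²
Σ(r_i+r_j)·cross = 8977.5000 → first moment M = |Σ|/6 = 1496.2500
R_c = M/A = 1496.2500/149.6250 = 10.0000 mm
θ = 190° = 3.316126 rad
V = θ·R_c·A = 3.316126·10.0000·149.6250 = 4961.753 mm³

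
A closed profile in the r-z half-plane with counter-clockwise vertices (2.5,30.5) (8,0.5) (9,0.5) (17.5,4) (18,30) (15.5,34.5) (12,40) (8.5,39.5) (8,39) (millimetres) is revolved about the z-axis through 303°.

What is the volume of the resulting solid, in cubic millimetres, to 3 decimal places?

Profile (r,z), 9 vertices: (2.5,30.5) (8,0.5) (9,0.5) (17.5,4) (18,30) (15.5,34.5) (12,40) (8.5,39.5) (8,39)
edge 0: (2.5,30.5)→(8,0.5)  cross = 2.5·0.5 − 8·30.5 = -242.7500; (r_i+r_j)·cross = 10.5·-242.7500 = -2548.8750
edge 1: (8,0.5)→(9,0.5)  cross = 8·0.5 − 9·0.5 = -0.5000; (r_i+r_j)·cross = 17·-0.5000 = -8.5000
edge 2: (9,0.5)→(17.5,4)  cross = 9·4 − 17.5·0.5 = 27.2500; (r_i+r_j)·cross = 26.5·27.2500 = 722.1250
edge 3: (17.5,4)→(18,30)  cross = 17.5·30 − 18·4 = 453.0000; (r_i+r_j)·cross = 35.5·453.0000 = 16081.5000
edge 4: (18,30)→(15.5,34.5)  cross = 18·34.5 − 15.5·30 = 156.0000; (r_i+r_j)·cross = 33.5·156.0000 = 5226.0000
edge 5: (15.5,34.5)→(12,40)  cross = 15.5·40 − 12·34.5 = 206.0000; (r_i+r_j)·cross = 27.5·206.0000 = 5665.0000
edge 6: (12,40)→(8.5,39.5)  cross = 12·39.5 − 8.5·40 = 134.0000; (r_i+r_j)·cross = 20.5·134.0000 = 2747.0000
edge 7: (8.5,39.5)→(8,39)  cross = 8.5·39 − 8·39.5 = 15.5000; (r_i+r_j)·cross = 16.5·15.5000 = 255.7500
edge 8: (8,39)→(2.5,30.5)  cross = 8·30.5 − 2.5·39 = 146.5000; (r_i+r_j)·cross = 10.5·146.5000 = 1538.2500
Σcross = 895.0000 → A = |Σcross|/2 = 447.5000 mm²
Σ(r_i+r_j)·cross = 29678.2500 → first moment M = |Σ|/6 = 4946.3750
R_c = M/A = 4946.3750/447.5000 = 11.0534 mm
θ = 303° = 5.288348 rad
V = θ·R_c·A = 5.288348·11.0534·447.5000 = 26158.151 mm³

Volume = 26158.151 mm³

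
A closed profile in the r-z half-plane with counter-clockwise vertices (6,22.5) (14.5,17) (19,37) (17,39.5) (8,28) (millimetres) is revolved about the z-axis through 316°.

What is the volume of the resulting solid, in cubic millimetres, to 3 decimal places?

Volume = 10200.552 mm³

Profile (r,z), 5 vertices: (6,22.5) (14.5,17) (19,37) (17,39.5) (8,28)
edge 0: (6,22.5)→(14.5,17)  cross = 6·17 − 14.5·22.5 = -224.2500; (r_i+r_j)·cross = 20.5·-224.2500 = -4597.1250
edge 1: (14.5,17)→(19,37)  cross = 14.5·37 − 19·17 = 213.5000; (r_i+r_j)·cross = 33.5·213.5000 = 7152.2500
edge 2: (19,37)→(17,39.5)  cross = 19·39.5 − 17·37 = 121.5000; (r_i+r_j)·cross = 36·121.5000 = 4374.0000
edge 3: (17,39.5)→(8,28)  cross = 17·28 − 8·39.5 = 160.0000; (r_i+r_j)·cross = 25·160.0000 = 4000.0000
edge 4: (8,28)→(6,22.5)  cross = 8·22.5 − 6·28 = 12.0000; (r_i+r_j)·cross = 14·12.0000 = 168.0000
Σcross = 282.7500 → A = |Σcross|/2 = 141.3750 mm²
Σ(r_i+r_j)·cross = 11097.1250 → first moment M = |Σ|/6 = 1849.5208
R_c = M/A = 1849.5208/141.3750 = 13.0824 mm
θ = 316° = 5.515240 rad
V = θ·R_c·A = 5.515240·13.0824·141.3750 = 10200.552 mm³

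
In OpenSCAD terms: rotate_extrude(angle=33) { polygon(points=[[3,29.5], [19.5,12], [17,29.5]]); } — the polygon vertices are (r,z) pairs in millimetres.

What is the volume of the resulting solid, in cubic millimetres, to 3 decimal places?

Profile (r,z), 3 vertices: (3,29.5) (19.5,12) (17,29.5)
edge 0: (3,29.5)→(19.5,12)  cross = 3·12 − 19.5·29.5 = -539.2500; (r_i+r_j)·cross = 22.5·-539.2500 = -12133.1250
edge 1: (19.5,12)→(17,29.5)  cross = 19.5·29.5 − 17·12 = 371.2500; (r_i+r_j)·cross = 36.5·371.2500 = 13550.6250
edge 2: (17,29.5)→(3,29.5)  cross = 17·29.5 − 3·29.5 = 413.0000; (r_i+r_j)·cross = 20·413.0000 = 8260.0000
Σcross = 245.0000 → A = |Σcross|/2 = 122.5000 mm²
Σ(r_i+r_j)·cross = 9677.5000 → first moment M = |Σ|/6 = 1612.9167
R_c = M/A = 1612.9167/122.5000 = 13.1667 mm
θ = 33° = 0.575959 rad
V = θ·R_c·A = 0.575959·13.1667·122.5000 = 928.973 mm³

Volume = 928.973 mm³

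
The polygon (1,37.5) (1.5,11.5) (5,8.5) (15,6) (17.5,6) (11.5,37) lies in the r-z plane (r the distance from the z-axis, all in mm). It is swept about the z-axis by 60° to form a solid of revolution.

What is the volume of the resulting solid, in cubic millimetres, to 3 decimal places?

Volume = 3292.455 mm³

Profile (r,z), 6 vertices: (1,37.5) (1.5,11.5) (5,8.5) (15,6) (17.5,6) (11.5,37)
edge 0: (1,37.5)→(1.5,11.5)  cross = 1·11.5 − 1.5·37.5 = -44.7500; (r_i+r_j)·cross = 2.5·-44.7500 = -111.8750
edge 1: (1.5,11.5)→(5,8.5)  cross = 1.5·8.5 − 5·11.5 = -44.7500; (r_i+r_j)·cross = 6.5·-44.7500 = -290.8750
edge 2: (5,8.5)→(15,6)  cross = 5·6 − 15·8.5 = -97.5000; (r_i+r_j)·cross = 20·-97.5000 = -1950.0000
edge 3: (15,6)→(17.5,6)  cross = 15·6 − 17.5·6 = -15.0000; (r_i+r_j)·cross = 32.5·-15.0000 = -487.5000
edge 4: (17.5,6)→(11.5,37)  cross = 17.5·37 − 11.5·6 = 578.5000; (r_i+r_j)·cross = 29·578.5000 = 16776.5000
edge 5: (11.5,37)→(1,37.5)  cross = 11.5·37.5 − 1·37 = 394.2500; (r_i+r_j)·cross = 12.5·394.2500 = 4928.1250
Σcross = 770.7500 → A = |Σcross|/2 = 385.3750 mm²
Σ(r_i+r_j)·cross = 18864.3750 → first moment M = |Σ|/6 = 3144.0625
R_c = M/A = 3144.0625/385.3750 = 8.1584 mm
θ = 60° = 1.047198 rad
V = θ·R_c·A = 1.047198·8.1584·385.3750 = 3292.455 mm³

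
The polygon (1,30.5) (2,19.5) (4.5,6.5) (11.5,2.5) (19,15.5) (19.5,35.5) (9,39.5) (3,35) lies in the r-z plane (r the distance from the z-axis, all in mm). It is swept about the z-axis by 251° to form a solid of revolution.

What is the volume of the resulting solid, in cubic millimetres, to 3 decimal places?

Profile (r,z), 8 vertices: (1,30.5) (2,19.5) (4.5,6.5) (11.5,2.5) (19,15.5) (19.5,35.5) (9,39.5) (3,35)
edge 0: (1,30.5)→(2,19.5)  cross = 1·19.5 − 2·30.5 = -41.5000; (r_i+r_j)·cross = 3·-41.5000 = -124.5000
edge 1: (2,19.5)→(4.5,6.5)  cross = 2·6.5 − 4.5·19.5 = -74.7500; (r_i+r_j)·cross = 6.5·-74.7500 = -485.8750
edge 2: (4.5,6.5)→(11.5,2.5)  cross = 4.5·2.5 − 11.5·6.5 = -63.5000; (r_i+r_j)·cross = 16·-63.5000 = -1016.0000
edge 3: (11.5,2.5)→(19,15.5)  cross = 11.5·15.5 − 19·2.5 = 130.7500; (r_i+r_j)·cross = 30.5·130.7500 = 3987.8750
edge 4: (19,15.5)→(19.5,35.5)  cross = 19·35.5 − 19.5·15.5 = 372.2500; (r_i+r_j)·cross = 38.5·372.2500 = 14331.6250
edge 5: (19.5,35.5)→(9,39.5)  cross = 19.5·39.5 − 9·35.5 = 450.7500; (r_i+r_j)·cross = 28.5·450.7500 = 12846.3750
edge 6: (9,39.5)→(3,35)  cross = 9·35 − 3·39.5 = 196.5000; (r_i+r_j)·cross = 12·196.5000 = 2358.0000
edge 7: (3,35)→(1,30.5)  cross = 3·30.5 − 1·35 = 56.5000; (r_i+r_j)·cross = 4·56.5000 = 226.0000
Σcross = 1027.0000 → A = |Σcross|/2 = 513.5000 mm²
Σ(r_i+r_j)·cross = 32123.5000 → first moment M = |Σ|/6 = 5353.9167
R_c = M/A = 5353.9167/513.5000 = 10.4263 mm
θ = 251° = 4.380776 rad
V = θ·R_c·A = 4.380776·10.4263·513.5000 = 23454.312 mm³

Volume = 23454.312 mm³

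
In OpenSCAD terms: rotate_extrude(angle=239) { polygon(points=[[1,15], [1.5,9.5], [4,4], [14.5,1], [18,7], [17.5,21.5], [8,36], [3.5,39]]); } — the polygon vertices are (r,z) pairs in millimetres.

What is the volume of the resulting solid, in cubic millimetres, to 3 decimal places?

Profile (r,z), 8 vertices: (1,15) (1.5,9.5) (4,4) (14.5,1) (18,7) (17.5,21.5) (8,36) (3.5,39)
edge 0: (1,15)→(1.5,9.5)  cross = 1·9.5 − 1.5·15 = -13.0000; (r_i+r_j)·cross = 2.5·-13.0000 = -32.5000
edge 1: (1.5,9.5)→(4,4)  cross = 1.5·4 − 4·9.5 = -32.0000; (r_i+r_j)·cross = 5.5·-32.0000 = -176.0000
edge 2: (4,4)→(14.5,1)  cross = 4·1 − 14.5·4 = -54.0000; (r_i+r_j)·cross = 18.5·-54.0000 = -999.0000
edge 3: (14.5,1)→(18,7)  cross = 14.5·7 − 18·1 = 83.5000; (r_i+r_j)·cross = 32.5·83.5000 = 2713.7500
edge 4: (18,7)→(17.5,21.5)  cross = 18·21.5 − 17.5·7 = 264.5000; (r_i+r_j)·cross = 35.5·264.5000 = 9389.7500
edge 5: (17.5,21.5)→(8,36)  cross = 17.5·36 − 8·21.5 = 458.0000; (r_i+r_j)·cross = 25.5·458.0000 = 11679.0000
edge 6: (8,36)→(3.5,39)  cross = 8·39 − 3.5·36 = 186.0000; (r_i+r_j)·cross = 11.5·186.0000 = 2139.0000
edge 7: (3.5,39)→(1,15)  cross = 3.5·15 − 1·39 = 13.5000; (r_i+r_j)·cross = 4.5·13.5000 = 60.7500
Σcross = 906.5000 → A = |Σcross|/2 = 453.2500 mm²
Σ(r_i+r_j)·cross = 24774.7500 → first moment M = |Σ|/6 = 4129.1250
R_c = M/A = 4129.1250/453.2500 = 9.1100 mm
θ = 239° = 4.171337 rad
V = θ·R_c·A = 4.171337·9.1100·453.2500 = 17223.972 mm³

Volume = 17223.972 mm³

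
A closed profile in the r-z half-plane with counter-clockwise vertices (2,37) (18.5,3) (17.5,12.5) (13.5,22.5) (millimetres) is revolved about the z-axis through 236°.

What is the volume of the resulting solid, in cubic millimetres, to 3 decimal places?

Profile (r,z), 4 vertices: (2,37) (18.5,3) (17.5,12.5) (13.5,22.5)
edge 0: (2,37)→(18.5,3)  cross = 2·3 − 18.5·37 = -678.5000; (r_i+r_j)·cross = 20.5·-678.5000 = -13909.2500
edge 1: (18.5,3)→(17.5,12.5)  cross = 18.5·12.5 − 17.5·3 = 178.7500; (r_i+r_j)·cross = 36·178.7500 = 6435.0000
edge 2: (17.5,12.5)→(13.5,22.5)  cross = 17.5·22.5 − 13.5·12.5 = 225.0000; (r_i+r_j)·cross = 31·225.0000 = 6975.0000
edge 3: (13.5,22.5)→(2,37)  cross = 13.5·37 − 2·22.5 = 454.5000; (r_i+r_j)·cross = 15.5·454.5000 = 7044.7500
Σcross = 179.7500 → A = |Σcross|/2 = 89.8750 mm²
Σ(r_i+r_j)·cross = 6545.5000 → first moment M = |Σ|/6 = 1090.9167
R_c = M/A = 1090.9167/89.8750 = 12.1382 mm
θ = 236° = 4.118977 rad
V = θ·R_c·A = 4.118977·12.1382·89.8750 = 4493.461 mm³

Volume = 4493.461 mm³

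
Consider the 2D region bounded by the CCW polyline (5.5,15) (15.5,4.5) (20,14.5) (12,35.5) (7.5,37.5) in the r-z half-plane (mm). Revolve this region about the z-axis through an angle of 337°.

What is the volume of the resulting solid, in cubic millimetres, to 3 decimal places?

Profile (r,z), 5 vertices: (5.5,15) (15.5,4.5) (20,14.5) (12,35.5) (7.5,37.5)
edge 0: (5.5,15)→(15.5,4.5)  cross = 5.5·4.5 − 15.5·15 = -207.7500; (r_i+r_j)·cross = 21·-207.7500 = -4362.7500
edge 1: (15.5,4.5)→(20,14.5)  cross = 15.5·14.5 − 20·4.5 = 134.7500; (r_i+r_j)·cross = 35.5·134.7500 = 4783.6250
edge 2: (20,14.5)→(12,35.5)  cross = 20·35.5 − 12·14.5 = 536.0000; (r_i+r_j)·cross = 32·536.0000 = 17152.0000
edge 3: (12,35.5)→(7.5,37.5)  cross = 12·37.5 − 7.5·35.5 = 183.7500; (r_i+r_j)·cross = 19.5·183.7500 = 3583.1250
edge 4: (7.5,37.5)→(5.5,15)  cross = 7.5·15 − 5.5·37.5 = -93.7500; (r_i+r_j)·cross = 13·-93.7500 = -1218.7500
Σcross = 553.0000 → A = |Σcross|/2 = 276.5000 mm²
Σ(r_i+r_j)·cross = 19937.2500 → first moment M = |Σ|/6 = 3322.8750
R_c = M/A = 3322.8750/276.5000 = 12.0176 mm
θ = 337° = 5.881760 rad
V = θ·R_c·A = 5.881760·12.0176·276.5000 = 19544.352 mm³

Volume = 19544.352 mm³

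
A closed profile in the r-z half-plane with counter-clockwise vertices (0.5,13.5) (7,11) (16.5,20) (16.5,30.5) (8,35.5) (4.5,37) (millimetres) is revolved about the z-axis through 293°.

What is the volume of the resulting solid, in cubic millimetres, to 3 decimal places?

Profile (r,z), 6 vertices: (0.5,13.5) (7,11) (16.5,20) (16.5,30.5) (8,35.5) (4.5,37)
edge 0: (0.5,13.5)→(7,11)  cross = 0.5·11 − 7·13.5 = -89.0000; (r_i+r_j)·cross = 7.5·-89.0000 = -667.5000
edge 1: (7,11)→(16.5,20)  cross = 7·20 − 16.5·11 = -41.5000; (r_i+r_j)·cross = 23.5·-41.5000 = -975.2500
edge 2: (16.5,20)→(16.5,30.5)  cross = 16.5·30.5 − 16.5·20 = 173.2500; (r_i+r_j)·cross = 33·173.2500 = 5717.2500
edge 3: (16.5,30.5)→(8,35.5)  cross = 16.5·35.5 − 8·30.5 = 341.7500; (r_i+r_j)·cross = 24.5·341.7500 = 8372.8750
edge 4: (8,35.5)→(4.5,37)  cross = 8·37 − 4.5·35.5 = 136.2500; (r_i+r_j)·cross = 12.5·136.2500 = 1703.1250
edge 5: (4.5,37)→(0.5,13.5)  cross = 4.5·13.5 − 0.5·37 = 42.2500; (r_i+r_j)·cross = 5·42.2500 = 211.2500
Σcross = 563.0000 → A = |Σcross|/2 = 281.5000 mm²
Σ(r_i+r_j)·cross = 14361.7500 → first moment M = |Σ|/6 = 2393.6250
R_c = M/A = 2393.6250/281.5000 = 8.5031 mm
θ = 293° = 5.113815 rad
V = θ·R_c·A = 5.113815·8.5031·281.5000 = 12240.555 mm³

Volume = 12240.555 mm³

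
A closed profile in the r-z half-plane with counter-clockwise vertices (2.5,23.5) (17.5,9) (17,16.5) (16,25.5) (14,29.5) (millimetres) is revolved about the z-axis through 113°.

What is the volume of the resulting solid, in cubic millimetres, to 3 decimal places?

Profile (r,z), 5 vertices: (2.5,23.5) (17.5,9) (17,16.5) (16,25.5) (14,29.5)
edge 0: (2.5,23.5)→(17.5,9)  cross = 2.5·9 − 17.5·23.5 = -388.7500; (r_i+r_j)·cross = 20·-388.7500 = -7775.0000
edge 1: (17.5,9)→(17,16.5)  cross = 17.5·16.5 − 17·9 = 135.7500; (r_i+r_j)·cross = 34.5·135.7500 = 4683.3750
edge 2: (17,16.5)→(16,25.5)  cross = 17·25.5 − 16·16.5 = 169.5000; (r_i+r_j)·cross = 33·169.5000 = 5593.5000
edge 3: (16,25.5)→(14,29.5)  cross = 16·29.5 − 14·25.5 = 115.0000; (r_i+r_j)·cross = 30·115.0000 = 3450.0000
edge 4: (14,29.5)→(2.5,23.5)  cross = 14·23.5 − 2.5·29.5 = 255.2500; (r_i+r_j)·cross = 16.5·255.2500 = 4211.6250
Σcross = 286.7500 → A = |Σcross|/2 = 143.3750 mm²
Σ(r_i+r_j)·cross = 10163.5000 → first moment M = |Σ|/6 = 1693.9167
R_c = M/A = 1693.9167/143.3750 = 11.8146 mm
θ = 113° = 1.972222 rad
V = θ·R_c·A = 1.972222·11.8146·143.3750 = 3340.780 mm³

Volume = 3340.780 mm³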